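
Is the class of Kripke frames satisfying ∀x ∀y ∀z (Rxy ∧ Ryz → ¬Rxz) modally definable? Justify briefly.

Not definable by any modal formula

If a class were modally definable it would be closed under surjective bounded morphisms (Goldblatt–Thomason).
The 7-cycle (worlds 0,1,2,3,4,5,6 with 0→1→2→3→4→5→6→0) is intransitive. Mapping every world to a single reflexive point • is a surjective bounded morphism; the reflexive point is not intransitive (R••∧R•• but R••).
So no modal formula (or set of formulas) defines exactly the intransitive frames.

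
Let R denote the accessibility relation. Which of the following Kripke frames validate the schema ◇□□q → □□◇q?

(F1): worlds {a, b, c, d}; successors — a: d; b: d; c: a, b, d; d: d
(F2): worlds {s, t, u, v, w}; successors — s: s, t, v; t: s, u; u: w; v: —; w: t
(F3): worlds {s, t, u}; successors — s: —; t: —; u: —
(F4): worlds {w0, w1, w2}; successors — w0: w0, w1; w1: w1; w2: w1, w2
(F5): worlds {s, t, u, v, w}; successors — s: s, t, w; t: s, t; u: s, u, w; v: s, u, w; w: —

(F1), (F3), (F4)

The schema corresponds to a generalized confluence (Geach) condition: ∀x ∀y ∀z ((xRy ∧ xR²z) → ∃w (yR²w ∧ zRw)).
(F1): ✓.
(F2): fails — sRs, sR²u but no w* with sR²w* and uRw*.
(F3): ✓.
(F4): ✓.
(F5): fails — sRs, sR²w but no w* with sR²w* and wRw*.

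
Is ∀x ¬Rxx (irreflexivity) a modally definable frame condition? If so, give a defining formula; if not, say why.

No

Any modally definable frame class is closed under surjective bounded morphisms.
The 4-cycle (worlds w0,w1,w2,w3 with w0→w1→w2→w3→w0) is irreflexive, and the map sending every world to a single reflexive point • is a surjective bounded morphism (forth: every edge maps to (•,•); back: every world has a successor). So any modal formula valid on the 4-cycle is also valid on the reflexive point, which is not irreflexive.
So no modal formula (or set of formulas) defines exactly the irreflexive frames.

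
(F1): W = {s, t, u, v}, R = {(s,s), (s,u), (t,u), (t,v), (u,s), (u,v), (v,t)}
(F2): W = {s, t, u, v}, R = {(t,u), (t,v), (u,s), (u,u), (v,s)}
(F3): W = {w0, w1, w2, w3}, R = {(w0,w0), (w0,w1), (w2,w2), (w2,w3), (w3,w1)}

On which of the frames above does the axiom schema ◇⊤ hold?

(F1)

Frame correspondent (Sahlqvist): ∀x ∃y Rxy — i.e. seriality.
(F1): satisfies the condition.
(F2): fails — world s has no successor.
(F3): fails — world w1 has no successor.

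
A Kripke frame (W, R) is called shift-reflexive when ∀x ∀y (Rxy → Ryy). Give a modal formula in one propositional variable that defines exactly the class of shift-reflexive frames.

□(□q → q)

This is shift-reflexivity; the standard corresponding axiom is T□: □(□q → q).
Suppose □(□q→q) is valid. Take Rxy and set V(q)={w : Ryw}. Then at y, □q holds; since □(□q→q) at x, □q→q at y, so q at y, i.e. Ryy.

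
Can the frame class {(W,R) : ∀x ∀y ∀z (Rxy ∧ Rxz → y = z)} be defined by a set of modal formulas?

Yes, by ◇r → □r

Yes: it is partial functionality, defined by the CD schema ◇r → □r.
Suppose ◇r→□r is valid. Take Rxy, Rxz and set V(r)={y}. Then ◇r at x, so □r at x, so r at z, i.e. z=y.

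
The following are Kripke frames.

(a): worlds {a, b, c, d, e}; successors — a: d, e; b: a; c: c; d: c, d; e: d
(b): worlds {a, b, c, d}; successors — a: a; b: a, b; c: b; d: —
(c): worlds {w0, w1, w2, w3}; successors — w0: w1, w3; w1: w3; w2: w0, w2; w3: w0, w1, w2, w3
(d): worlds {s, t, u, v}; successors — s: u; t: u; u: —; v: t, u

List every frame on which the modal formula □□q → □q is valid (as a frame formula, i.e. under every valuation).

This is the axiom for density; its first-order frame correspondent is ∀x ∀y (Rxy → ∃z (Rxz ∧ Rzy)).
(a): fails — Rae but no z with Raz and Rze.
(b): condition met.
(c): condition met.
(d): fails — Rsu but no z with Rsz and Rzu.

(b), (c)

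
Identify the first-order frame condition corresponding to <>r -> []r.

partial functionality: forall x forall y forall z (Rxy & Rxz -> y = z)

This schema is the CD axiom.
Its frame correspondent is partial functionality — forall x forall y forall z (Rxy & Rxz -> y = z).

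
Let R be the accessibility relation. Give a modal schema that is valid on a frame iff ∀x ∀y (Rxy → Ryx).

ψ → □◇ψ

The condition is symmetry. The B schema ψ → □◇ψ defines it.
Suppose ψ→□◇ψ is valid. Take Rxy and set V(ψ)={x}. Then ψ at x, so □◇ψ at x, so ◇ψ at y, so some z with Ryz has ψ; z=x, i.e. Ryx.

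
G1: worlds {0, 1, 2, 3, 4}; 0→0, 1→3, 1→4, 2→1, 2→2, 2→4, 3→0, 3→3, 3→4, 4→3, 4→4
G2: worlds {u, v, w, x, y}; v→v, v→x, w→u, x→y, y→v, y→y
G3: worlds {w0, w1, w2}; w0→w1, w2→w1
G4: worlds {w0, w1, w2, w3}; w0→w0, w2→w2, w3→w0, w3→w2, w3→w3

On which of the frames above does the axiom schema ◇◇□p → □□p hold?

This is the axiom for a generalized confluence (Geach) condition; its first-order frame correspondent is ∀x ∀y ∀z ((xR²y ∧ xR²z) → ∃w (yRw ∧ z = w)).
G1: fails — 1R²0, 1R²3 but no w with 0Rw and 3=w.
G2: fails — vR²v, vR²y but no t with vRt and y=t.
G3: holds.
G4: fails — w3R²w0, w3R²w2 but no w with w0Rw and w2=w.
Valid on: G3.

G3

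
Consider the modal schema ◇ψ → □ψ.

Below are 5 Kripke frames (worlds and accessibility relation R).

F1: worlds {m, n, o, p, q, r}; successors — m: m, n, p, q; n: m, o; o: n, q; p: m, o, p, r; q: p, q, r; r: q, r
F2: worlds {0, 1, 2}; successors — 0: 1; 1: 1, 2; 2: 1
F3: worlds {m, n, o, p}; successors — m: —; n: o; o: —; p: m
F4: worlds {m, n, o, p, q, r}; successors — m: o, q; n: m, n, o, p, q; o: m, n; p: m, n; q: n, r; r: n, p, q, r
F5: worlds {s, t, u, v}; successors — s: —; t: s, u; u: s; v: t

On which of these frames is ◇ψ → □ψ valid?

The schema corresponds to partial functionality: ∀x ∀y ∀z (Rxy ∧ Rxz → y = z).
F1: fails — m sees both m and n.
F2: fails — 1 sees both 1 and 2.
F3: satisfies the condition.
F4: fails — m sees both o and q.
F5: fails — t sees both s and u.

F3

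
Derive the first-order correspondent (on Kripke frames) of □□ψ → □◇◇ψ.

This is a Sahlqvist (Geach-type) schema ◇^0□^2ψ → □^1◇^2ψ.
First-order correspondent: ∀x ∀z (xRz → ∃w (xR²w ∧ zR²w)).

∀x ∀z (xRz → ∃w (xR²w ∧ zR²w))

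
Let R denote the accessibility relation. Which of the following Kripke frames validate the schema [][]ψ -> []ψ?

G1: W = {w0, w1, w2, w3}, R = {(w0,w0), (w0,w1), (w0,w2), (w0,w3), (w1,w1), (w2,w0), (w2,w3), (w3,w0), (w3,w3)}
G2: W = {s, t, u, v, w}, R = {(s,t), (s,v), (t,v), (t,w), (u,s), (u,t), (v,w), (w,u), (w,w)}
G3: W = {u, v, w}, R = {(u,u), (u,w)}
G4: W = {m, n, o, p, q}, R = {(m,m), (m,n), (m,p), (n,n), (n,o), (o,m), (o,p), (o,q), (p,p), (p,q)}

Frame correspondent (Sahlqvist): forall x forall y (Rxy -> exists z (Rxz & Rzy)) — i.e. density.
G1: satisfies the condition.
G2: fails — Rtv but no z with Rtz and Rzv.
G3: satisfies the condition.
G4: satisfies the condition.

G1, G3, G4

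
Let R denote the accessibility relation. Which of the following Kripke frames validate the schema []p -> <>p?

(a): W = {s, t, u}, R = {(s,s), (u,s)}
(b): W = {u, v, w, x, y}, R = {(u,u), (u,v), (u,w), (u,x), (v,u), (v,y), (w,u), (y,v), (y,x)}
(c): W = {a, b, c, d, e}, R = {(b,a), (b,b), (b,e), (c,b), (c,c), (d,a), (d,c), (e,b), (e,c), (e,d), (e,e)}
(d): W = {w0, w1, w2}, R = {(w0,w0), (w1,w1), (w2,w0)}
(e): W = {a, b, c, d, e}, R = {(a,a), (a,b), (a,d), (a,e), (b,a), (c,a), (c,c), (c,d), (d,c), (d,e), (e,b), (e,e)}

(d), (e)

This is the axiom for seriality; its first-order frame correspondent is forall x exists y Rxy.
(a): fails — world t has no successor.
(b): fails — world x has no successor.
(c): fails — world a has no successor.
(d): condition met.
(e): condition met.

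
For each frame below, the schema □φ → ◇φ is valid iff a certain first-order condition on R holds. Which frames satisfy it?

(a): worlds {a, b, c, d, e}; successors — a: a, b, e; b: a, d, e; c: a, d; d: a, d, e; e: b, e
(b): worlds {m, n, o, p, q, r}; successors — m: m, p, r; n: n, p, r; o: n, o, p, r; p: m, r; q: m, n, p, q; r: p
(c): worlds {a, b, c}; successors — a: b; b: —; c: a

This is the axiom for seriality; its first-order frame correspondent is ∀x ∃y Rxy.
(a): satisfies the condition.
(b): satisfies the condition.
(c): fails — world b has no successor.

(a), (b)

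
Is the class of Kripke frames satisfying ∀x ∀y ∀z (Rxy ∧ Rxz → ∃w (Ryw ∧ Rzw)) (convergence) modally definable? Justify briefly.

The condition is convergence. A defining modal formula is ◇□p → □◇p.
Suppose ◇□p→□◇p is valid. Take Rxy, Rxz and set V(p)={w : Ryw}. Then □p at y so ◇□p at x, so □◇p at x, so ◇p at z, giving w with Rzw and Ryw.

Yes, by ◇□p → □◇p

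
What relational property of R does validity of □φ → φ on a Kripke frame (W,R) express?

reflexivity: ∀x Rxx

Suppose □φ→φ is valid. At any x set V(φ)={w : Rxw}. Then □φ holds at x, so φ holds at x, i.e. Rxx.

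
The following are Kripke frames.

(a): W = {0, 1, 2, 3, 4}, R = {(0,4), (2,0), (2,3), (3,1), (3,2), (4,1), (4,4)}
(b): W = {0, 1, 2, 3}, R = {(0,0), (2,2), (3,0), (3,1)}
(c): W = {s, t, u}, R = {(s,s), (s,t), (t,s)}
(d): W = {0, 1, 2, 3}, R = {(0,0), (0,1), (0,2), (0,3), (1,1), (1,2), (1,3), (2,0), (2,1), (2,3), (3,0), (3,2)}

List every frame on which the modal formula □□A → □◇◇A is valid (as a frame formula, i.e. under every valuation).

(c), (d)

The schema corresponds to a generalized confluence (Geach) condition: ∀x ∀z (xRz → ∃w (xR²w ∧ zR²w)).
(a): fails — 2R3 but no w with 2R²w and 3R²w.
(b): fails — 3R1 but no w with 3R²w and 1R²w.
(c): satisfies the condition.
(d): satisfies the condition.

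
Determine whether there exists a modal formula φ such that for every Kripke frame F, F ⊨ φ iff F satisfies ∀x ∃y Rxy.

The condition is seriality. A defining modal formula is □r → ◇r.

Yes, by □r → ◇r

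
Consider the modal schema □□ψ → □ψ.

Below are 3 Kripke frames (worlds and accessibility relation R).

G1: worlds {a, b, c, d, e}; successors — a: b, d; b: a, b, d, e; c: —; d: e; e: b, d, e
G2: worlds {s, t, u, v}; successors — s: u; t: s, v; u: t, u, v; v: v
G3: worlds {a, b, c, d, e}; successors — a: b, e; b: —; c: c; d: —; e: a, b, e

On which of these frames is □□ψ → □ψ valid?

Frame correspondent (Sahlqvist): ∀x ∀y (Rxy → ∃z (Rxz ∧ Rzy)) — i.e. density.
G1: holds.
G2: fails — Rts but no z with Rtz and Rzs.
G3: holds.

G1, G3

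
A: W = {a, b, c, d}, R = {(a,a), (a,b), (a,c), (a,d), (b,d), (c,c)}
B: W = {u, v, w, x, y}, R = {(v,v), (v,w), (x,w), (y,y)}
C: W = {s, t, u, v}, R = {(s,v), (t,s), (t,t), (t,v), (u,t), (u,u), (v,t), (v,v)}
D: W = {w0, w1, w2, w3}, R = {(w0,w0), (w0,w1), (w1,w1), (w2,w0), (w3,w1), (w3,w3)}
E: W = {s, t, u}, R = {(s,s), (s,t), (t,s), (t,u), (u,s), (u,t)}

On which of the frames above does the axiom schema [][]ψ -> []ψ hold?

C, D

Frame correspondent (Sahlqvist): forall x forall y (Rxy -> exists z (Rxz & Rzy)) — i.e. density.
A: fails — Rbd but no z with Rbz and Rzd.
B: fails — Rxw but no z with Rxz and Rzw.
C: satisfies the condition.
D: satisfies the condition.
E: fails — Rtu but no z with Rtz and Rzu.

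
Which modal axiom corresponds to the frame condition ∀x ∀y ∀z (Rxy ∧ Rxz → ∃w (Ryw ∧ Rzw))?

A defining formula is ◇□r → □◇r (the .2 axiom).

◇□r → □◇r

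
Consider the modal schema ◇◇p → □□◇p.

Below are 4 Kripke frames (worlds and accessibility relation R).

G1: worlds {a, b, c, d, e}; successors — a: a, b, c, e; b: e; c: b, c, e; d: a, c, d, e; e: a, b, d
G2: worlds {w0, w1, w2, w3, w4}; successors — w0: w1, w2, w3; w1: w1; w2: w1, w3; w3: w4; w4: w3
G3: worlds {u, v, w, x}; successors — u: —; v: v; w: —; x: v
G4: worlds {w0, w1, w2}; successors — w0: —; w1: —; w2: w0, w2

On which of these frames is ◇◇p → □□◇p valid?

G3

The schema corresponds to a generalized confluence (Geach) condition: ∀x ∀y ∀z ((xR²y ∧ xR²z) → ∃w (y = w ∧ zRw)).
G1: fails — aR²a, aR²b but no w with a=w and bRw.
G2: fails — w0R²w1, w0R²w3 but no w with w1=w and w3Rw.
G3: ✓.
G4: fails — w2R²w0, w2R²w0 but no w with w0=w and w0Rw.
Valid on: G3.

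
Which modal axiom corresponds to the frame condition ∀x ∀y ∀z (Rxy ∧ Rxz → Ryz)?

The condition is the Euclidean property. The 5 schema ◇s → □◇s defines it.
Suppose ◇s→□◇s is valid. Take Rxy, Rxz and set V(s)={y}. Then ◇s at x, so □◇s at x, so ◇s at z, so some w with Rzw has s; w=y, i.e. Rzy. By symmetry of the argument, Ryz.

◇s → □◇s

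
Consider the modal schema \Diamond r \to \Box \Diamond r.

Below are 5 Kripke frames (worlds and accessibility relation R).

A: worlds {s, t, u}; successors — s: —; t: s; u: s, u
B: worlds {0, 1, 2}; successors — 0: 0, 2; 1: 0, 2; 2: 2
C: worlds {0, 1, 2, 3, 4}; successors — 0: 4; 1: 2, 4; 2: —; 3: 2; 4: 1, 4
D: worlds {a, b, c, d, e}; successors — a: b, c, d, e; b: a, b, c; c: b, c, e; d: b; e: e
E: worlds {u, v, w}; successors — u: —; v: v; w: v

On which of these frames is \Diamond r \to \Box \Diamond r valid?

The schema corresponds to the Euclidean property: \forall x \forall y \forall z (Rxy \wedge Rxz \to Ryz).
A: fails — Rts and Rts but not Rss.
B: fails — R02 and R00 but not R20.
C: fails — R12 and R12 but not R22.
D: fails — Rab and Rae but not Rbe.
E: condition met.
Valid on: E.

E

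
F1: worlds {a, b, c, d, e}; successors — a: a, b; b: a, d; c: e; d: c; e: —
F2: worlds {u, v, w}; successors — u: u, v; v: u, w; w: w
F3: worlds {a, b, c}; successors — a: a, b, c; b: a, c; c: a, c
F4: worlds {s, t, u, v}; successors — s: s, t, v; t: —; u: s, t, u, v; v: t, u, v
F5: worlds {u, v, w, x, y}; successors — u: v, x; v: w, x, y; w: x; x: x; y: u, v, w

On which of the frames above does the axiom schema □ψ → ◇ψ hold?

F2, F3, F5

The schema corresponds to seriality: ∀x ∃y Rxy.
F1: fails — world e has no successor.
F2: condition met.
F3: condition met.
F4: fails — world t has no successor.
F5: condition met.
Valid on: F2, F3, F5.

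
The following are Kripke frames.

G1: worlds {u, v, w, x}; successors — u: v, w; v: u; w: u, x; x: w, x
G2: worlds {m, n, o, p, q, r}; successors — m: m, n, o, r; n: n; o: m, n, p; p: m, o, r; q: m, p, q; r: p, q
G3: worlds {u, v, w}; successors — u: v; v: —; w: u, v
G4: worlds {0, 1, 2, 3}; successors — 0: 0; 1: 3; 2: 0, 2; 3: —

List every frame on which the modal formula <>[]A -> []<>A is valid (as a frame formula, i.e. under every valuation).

G1

Frame correspondent (Sahlqvist): forall x forall y forall z (Rxy & Rxz -> exists w (Ryw & Rzw)) — i.e. convergence.
G1: satisfies the condition.
G2: fails — Rmr and Rmm but r and m have no common successor.
G3: fails — Ruv and Ruv but v and v have no common successor.
G4: fails — R13 and R13 but 3 and 3 have no common successor.
Valid on: G1.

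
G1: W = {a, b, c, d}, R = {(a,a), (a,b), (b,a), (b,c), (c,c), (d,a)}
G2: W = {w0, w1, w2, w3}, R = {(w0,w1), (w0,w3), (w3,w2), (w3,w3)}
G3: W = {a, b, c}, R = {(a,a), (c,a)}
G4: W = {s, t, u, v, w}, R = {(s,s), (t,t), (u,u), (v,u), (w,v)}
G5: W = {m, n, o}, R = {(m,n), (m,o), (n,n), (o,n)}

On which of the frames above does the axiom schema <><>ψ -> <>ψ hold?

G3, G5

Frame correspondent (Sahlqvist): forall x forall y forall z (Rxy & Ryz -> Rxz) — i.e. transitivity.
G1: fails — Rab and Rbc but not Rac.
G2: fails — Rw0w3 and Rw3w2 but not Rw0w2.
G3: holds.
G4: fails — Rwv and Rvu but not Rwu.
G5: holds.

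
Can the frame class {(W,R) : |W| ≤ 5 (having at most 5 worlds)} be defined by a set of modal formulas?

Not definable by any modal formula

If a class were modally definable it would be closed under disjoint unions (Goldblatt–Thomason).
Any modal formula valid on each of 6 disjoint one-world frames is valid on their disjoint union (validity is preserved under disjoint unions). Each one-world frame has |W|=1≤5, but the union has |W|=6.
Hence having at most 5 worlds is not modally definable.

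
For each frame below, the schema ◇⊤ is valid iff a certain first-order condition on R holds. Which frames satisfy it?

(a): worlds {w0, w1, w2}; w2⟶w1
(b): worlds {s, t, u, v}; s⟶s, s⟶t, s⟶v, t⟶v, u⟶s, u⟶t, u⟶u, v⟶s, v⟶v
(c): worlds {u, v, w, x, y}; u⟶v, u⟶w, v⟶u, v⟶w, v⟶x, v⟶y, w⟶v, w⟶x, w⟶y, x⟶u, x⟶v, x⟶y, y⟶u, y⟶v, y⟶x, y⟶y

This is the axiom for seriality; its first-order frame correspondent is ∀x ∃y Rxy.
(a): fails — world w0 has no successor.
(b): holds.
(c): holds.

(b), (c)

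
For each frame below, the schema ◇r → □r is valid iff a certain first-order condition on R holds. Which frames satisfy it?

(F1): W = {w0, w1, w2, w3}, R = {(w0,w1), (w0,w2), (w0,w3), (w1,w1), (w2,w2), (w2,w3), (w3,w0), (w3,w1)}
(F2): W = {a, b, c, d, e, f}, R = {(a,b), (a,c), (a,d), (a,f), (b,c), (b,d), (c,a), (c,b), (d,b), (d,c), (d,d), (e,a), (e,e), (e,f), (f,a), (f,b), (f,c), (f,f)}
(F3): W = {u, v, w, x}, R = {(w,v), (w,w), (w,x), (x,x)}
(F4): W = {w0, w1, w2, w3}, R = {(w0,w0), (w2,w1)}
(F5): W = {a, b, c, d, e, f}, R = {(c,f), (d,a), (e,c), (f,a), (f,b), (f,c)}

The schema corresponds to partial functionality: ∀x ∀y ∀z (Rxy ∧ Rxz → y = z).
(F1): fails — w0 sees both w1 and w2.
(F2): fails — a sees both b and c.
(F3): fails — w sees both v and w.
(F4): ✓.
(F5): fails — f sees both a and b.
Valid on: (F4).

(F4)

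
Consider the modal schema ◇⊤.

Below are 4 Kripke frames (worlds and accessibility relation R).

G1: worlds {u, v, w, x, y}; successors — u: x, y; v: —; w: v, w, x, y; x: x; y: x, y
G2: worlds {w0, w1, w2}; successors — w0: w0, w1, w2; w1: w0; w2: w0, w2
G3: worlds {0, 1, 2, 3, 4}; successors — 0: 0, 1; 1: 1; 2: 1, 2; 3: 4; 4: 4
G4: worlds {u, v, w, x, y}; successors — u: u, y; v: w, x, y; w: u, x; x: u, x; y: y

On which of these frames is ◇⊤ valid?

The schema corresponds to seriality: ∀x ∃y Rxy.
G1: fails — world v has no successor.
G2: satisfies the condition.
G3: satisfies the condition.
G4: satisfies the condition.

G2, G3, G4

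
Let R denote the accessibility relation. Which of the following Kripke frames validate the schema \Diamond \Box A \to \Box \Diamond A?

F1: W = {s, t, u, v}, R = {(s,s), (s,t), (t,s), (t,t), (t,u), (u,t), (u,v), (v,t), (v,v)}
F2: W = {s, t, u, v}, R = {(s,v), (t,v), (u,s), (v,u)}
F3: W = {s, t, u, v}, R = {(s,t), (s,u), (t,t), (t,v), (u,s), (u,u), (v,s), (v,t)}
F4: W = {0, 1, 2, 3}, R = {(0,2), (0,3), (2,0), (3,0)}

F1, F2, F4

Frame correspondent (Sahlqvist): \forall x \forall y \forall z (Rxy \wedge Rxz \to \exists w (Ryw \wedge Rzw)) — i.e. convergence.
F1: ✓.
F2: ✓.
F3: fails — Rsu and Rst but u and t have no common successor.
F4: ✓.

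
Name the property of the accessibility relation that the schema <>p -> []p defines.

partial functionality: forall x forall y forall z (Rxy & Rxz -> y = z)

This is the CD axiom.
Its frame correspondent is partial functionality — forall x forall y forall z (Rxy & Rxz -> y = z).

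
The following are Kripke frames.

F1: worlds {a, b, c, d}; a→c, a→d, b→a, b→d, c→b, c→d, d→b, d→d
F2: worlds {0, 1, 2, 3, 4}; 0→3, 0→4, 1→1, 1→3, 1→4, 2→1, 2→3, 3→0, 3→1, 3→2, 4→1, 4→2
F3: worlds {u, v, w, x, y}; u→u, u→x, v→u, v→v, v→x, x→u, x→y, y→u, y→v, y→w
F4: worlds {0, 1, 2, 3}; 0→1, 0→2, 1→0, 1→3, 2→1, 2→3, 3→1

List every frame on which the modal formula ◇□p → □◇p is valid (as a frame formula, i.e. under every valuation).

F1, F2

The schema corresponds to convergence: ∀x ∀y ∀z (Rxy ∧ Rxz → ∃w (Ryw ∧ Rzw)).
F1: holds.
F2: holds.
F3: fails — Ryv and Ryw but v and w have no common successor.
F4: fails — R23 and R21 but 3 and 1 have no common successor.
Valid on: F1, F2.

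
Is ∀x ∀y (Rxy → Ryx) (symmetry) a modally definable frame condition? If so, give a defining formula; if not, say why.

The condition is symmetry. A defining modal formula is q → □◇q.

Yes, by q → □◇q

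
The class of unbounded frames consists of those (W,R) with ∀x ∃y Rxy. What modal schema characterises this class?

A defining formula is □p → ◇p (the D axiom).
Suppose □p→◇p is valid. At any x set V(p)=W. Then □p at x, so ◇p at x, so x has a successor.

□p → ◇p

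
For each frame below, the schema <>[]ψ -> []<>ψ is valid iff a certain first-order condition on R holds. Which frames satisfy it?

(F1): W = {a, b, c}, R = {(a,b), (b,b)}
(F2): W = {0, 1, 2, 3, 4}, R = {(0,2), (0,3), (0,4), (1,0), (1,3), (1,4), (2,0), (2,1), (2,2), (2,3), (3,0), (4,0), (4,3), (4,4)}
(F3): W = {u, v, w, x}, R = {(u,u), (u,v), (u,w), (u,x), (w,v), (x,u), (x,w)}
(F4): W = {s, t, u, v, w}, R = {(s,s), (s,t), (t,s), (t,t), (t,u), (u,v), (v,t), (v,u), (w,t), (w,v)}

(F1)

Frame correspondent (Sahlqvist): forall x forall y forall z (Rxy & Rxz -> exists w (Ryw & Rzw)) — i.e. convergence.
(F1): satisfies the condition.
(F2): fails — R10 and R13 but 0 and 3 have no common successor.
(F3): fails — Ruv and Ruv but v and v have no common successor.
(F4): fails — Rts and Rtu but s and u have no common successor.
Valid on: (F1).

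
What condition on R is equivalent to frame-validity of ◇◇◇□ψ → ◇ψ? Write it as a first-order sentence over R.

This is a Sahlqvist (Geach-type) schema ◇^3□^1ψ → □^0◇^1ψ.
First-order correspondent: ∀x ∀y (xR³y → ∃w (yRw ∧ xRw)).

∀x ∀y (xR³y → ∃w (yRw ∧ xRw))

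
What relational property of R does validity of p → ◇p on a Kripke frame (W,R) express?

Replacing p by ¬p and contraposing gives the equivalent schema □p → p.
Suppose □p→p is valid. At any x set V(p)={w : Rxw}. Then □p holds at x, so p holds at x, i.e. Rxx.

Reflexivity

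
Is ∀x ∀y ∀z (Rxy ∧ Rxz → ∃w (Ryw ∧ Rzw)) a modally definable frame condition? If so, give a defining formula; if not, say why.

Yes: it is convergence, defined by the .2 schema ◇□r → □◇r.
Suppose ◇□r→□◇r is valid. Take Rxy, Rxz and set V(r)={w : Ryw}. Then □r at y so ◇□r at x, so □◇r at x, so ◇r at z, giving w with Rzw and Ryw.

Yes — defined by ◇□r → □◇r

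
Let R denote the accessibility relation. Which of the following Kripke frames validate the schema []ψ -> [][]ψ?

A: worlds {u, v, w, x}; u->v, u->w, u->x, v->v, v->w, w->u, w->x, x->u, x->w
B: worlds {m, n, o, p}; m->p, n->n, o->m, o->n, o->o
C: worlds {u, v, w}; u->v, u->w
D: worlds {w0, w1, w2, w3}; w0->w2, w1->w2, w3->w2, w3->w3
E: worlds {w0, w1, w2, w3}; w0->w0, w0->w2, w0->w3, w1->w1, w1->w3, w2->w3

The schema corresponds to transitivity: forall x forall y forall z (Rxy & Ryz -> Rxz).
A: fails — Rxw and Rwx but not Rxx.
B: fails — Rom and Rmp but not Rop.
C: condition met.
D: condition met.
E: condition met.

C, D, E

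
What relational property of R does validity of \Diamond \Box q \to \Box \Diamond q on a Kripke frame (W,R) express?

convergence

This is the .2 axiom.
It corresponds to convergence: \forall x \forall y \forall z (Rxy \wedge Rxz \to \exists w (Ryw \wedge Rzw)).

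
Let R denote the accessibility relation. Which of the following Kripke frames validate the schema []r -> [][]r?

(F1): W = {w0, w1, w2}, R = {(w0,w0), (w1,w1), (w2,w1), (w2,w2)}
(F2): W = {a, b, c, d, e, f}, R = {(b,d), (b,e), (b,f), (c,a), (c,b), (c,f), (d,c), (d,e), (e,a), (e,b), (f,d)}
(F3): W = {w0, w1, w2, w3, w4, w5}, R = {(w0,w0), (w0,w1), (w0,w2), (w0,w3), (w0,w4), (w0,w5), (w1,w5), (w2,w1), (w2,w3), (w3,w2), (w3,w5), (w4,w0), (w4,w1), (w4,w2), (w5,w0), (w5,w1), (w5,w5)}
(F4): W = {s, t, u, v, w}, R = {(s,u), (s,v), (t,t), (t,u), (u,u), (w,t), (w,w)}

This is the axiom for transitivity; its first-order frame correspondent is forall x forall y forall z (Rxy & Ryz -> Rxz).
(F1): satisfies the condition.
(F2): fails — Reb and Rbf but not Ref.
(F3): fails — Rw1w5 and Rw5w0 but not Rw1w0.
(F4): fails — Rwt and Rtu but not Rwu.
Valid on: (F1).

(F1)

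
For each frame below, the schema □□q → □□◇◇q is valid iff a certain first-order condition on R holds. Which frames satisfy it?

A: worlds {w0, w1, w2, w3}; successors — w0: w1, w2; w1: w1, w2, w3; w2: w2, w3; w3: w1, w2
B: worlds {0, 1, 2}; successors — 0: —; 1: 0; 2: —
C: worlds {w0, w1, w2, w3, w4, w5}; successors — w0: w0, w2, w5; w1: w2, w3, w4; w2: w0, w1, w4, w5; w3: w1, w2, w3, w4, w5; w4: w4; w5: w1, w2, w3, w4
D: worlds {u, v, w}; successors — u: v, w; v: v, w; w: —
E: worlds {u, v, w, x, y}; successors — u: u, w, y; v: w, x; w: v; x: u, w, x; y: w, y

The schema corresponds to a generalized confluence (Geach) condition: ∀x ∀z (xR²z → ∃w (xR²w ∧ zR²w)).
A: holds.
B: holds.
C: holds.
D: fails — uR²w but no t with uR²t and wR²t.
E: holds.

A, B, C, E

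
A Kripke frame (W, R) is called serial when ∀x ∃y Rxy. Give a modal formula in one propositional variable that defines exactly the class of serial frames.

□p → ◇p

The condition is seriality. The D schema □p → ◇p defines it.
Suppose □p→◇p is valid. At any x set V(p)=W. Then □p at x, so ◇p at x, so x has a successor.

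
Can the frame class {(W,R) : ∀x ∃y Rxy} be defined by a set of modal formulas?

Yes: it is seriality, defined by the D schema □p → ◇p.
Suppose □p→◇p is valid. At any x set V(p)=W. Then □p at x, so ◇p at x, so x has a successor.

Yes, by □p → ◇p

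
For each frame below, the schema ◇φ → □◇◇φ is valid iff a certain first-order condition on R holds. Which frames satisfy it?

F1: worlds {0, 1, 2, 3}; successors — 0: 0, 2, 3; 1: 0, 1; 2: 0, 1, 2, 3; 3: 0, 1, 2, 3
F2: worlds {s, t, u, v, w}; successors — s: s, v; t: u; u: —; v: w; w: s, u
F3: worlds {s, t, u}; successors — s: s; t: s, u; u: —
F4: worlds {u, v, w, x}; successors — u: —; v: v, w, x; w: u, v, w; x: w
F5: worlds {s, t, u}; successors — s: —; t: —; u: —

F1, F5

The schema corresponds to a generalized confluence (Geach) condition: ∀x ∀y ∀z ((xRy ∧ xRz) → ∃w (y = w ∧ zR²w)).
F1: condition met.
F2: fails — sRv, sRv but no w* with v=w* and vR²w*.
F3: fails — tRs, tRu but no w with s=w and uR²w.
F4: fails — vRx, vRx but no t with x=t and xR²t.
F5: condition met.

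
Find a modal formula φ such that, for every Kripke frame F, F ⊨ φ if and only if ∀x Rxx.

A defining formula is □s → s (the T axiom).

□s → s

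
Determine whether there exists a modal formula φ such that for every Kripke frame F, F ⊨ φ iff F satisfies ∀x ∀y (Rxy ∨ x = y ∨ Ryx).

Any modally definable frame class is closed under disjoint unions.
Take 2 disjoint single-world reflexive frames: each is trivially connected, but their disjoint union has 2 worlds with no edge between distinct components, so it is not connected.
So the class is not modally definable.

Not definable by any modal formula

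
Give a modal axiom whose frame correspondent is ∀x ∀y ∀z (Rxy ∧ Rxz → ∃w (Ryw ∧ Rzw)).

◇□ψ → □◇ψ

A defining formula is ◇□ψ → □◇ψ (the .2 axiom).
Suppose ◇□ψ→□◇ψ is valid. Take Rxy, Rxz and set V(ψ)={w : Ryw}. Then □ψ at y so ◇□ψ at x, so □◇ψ at x, so ◇ψ at z, giving w with Rzw and Ryw.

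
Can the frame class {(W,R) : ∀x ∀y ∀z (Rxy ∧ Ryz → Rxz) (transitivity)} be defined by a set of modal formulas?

The condition is transitivity. A defining modal formula is □q → □□q.
Suppose □q→□□q is valid. Take Rxy, Ryz and set V(q)={w : Rxw}. Then □q at x, so □□q at x, so □q at y, so q at z, i.e. Rxz.

Yes, by □q → □□q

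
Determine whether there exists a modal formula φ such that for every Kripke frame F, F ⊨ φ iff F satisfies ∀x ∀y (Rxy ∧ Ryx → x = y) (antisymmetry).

No

Modal frame validity is preserved under surjective bounded morphisms.
The 4-cycle (worlds s,t,u,v with s→t→u→v→s) is antisymmetric. Sending even-indexed worlds to s and odd-indexed worlds to t is a surjective bounded morphism onto the two-world frame with s↔t, which is not antisymmetric.
So no modal formula (or set of formulas) defines exactly the antisymmetric frames.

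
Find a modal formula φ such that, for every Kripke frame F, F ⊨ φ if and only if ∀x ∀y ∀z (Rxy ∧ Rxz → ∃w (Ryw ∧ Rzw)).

The condition is convergence. The .2 schema ◇□q → □◇q defines it.
Suppose ◇□q→□◇q is valid. Take Rxy, Rxz and set V(q)={w : Ryw}. Then □q at y so ◇□q at x, so □◇q at x, so ◇q at z, giving w with Rzw and Ryw.

◇□q → □◇q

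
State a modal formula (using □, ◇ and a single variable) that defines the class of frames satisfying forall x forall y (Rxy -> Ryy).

□(□r → r)

The condition is shift-reflexivity. The T□ schema □(□r → r) defines it.
Suppose □(□r→r) is valid. Take Rxy and set V(r)={w : Ryw}. Then at y, □r holds; since □(□r→r) at x, □r→r at y, so r at y, i.e. Ryy.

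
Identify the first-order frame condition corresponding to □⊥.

Emptiness of R

□⊥ is valid iff no world has any successor (otherwise □⊥ fails at any world with one).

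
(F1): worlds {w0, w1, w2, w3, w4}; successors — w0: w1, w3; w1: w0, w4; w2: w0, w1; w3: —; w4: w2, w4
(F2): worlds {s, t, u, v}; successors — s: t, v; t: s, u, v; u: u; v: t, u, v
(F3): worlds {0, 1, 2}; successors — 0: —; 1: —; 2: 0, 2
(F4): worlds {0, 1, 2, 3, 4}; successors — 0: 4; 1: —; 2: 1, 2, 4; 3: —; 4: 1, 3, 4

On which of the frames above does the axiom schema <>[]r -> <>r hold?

This is the axiom for a generalized confluence (Geach) condition; its first-order frame correspondent is forall x forall y (xRy -> exists w (yRw & xRw)).
(F1): fails — w0Rw1 but no w with w1Rw and w0Rw.
(F2): satisfies the condition.
(F3): fails — 2R0 but no w with 0Rw and 2Rw.
(F4): fails — 2R1 but no w with 1Rw and 2Rw.
Valid on: (F2).

(F2)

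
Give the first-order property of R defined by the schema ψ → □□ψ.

∀x ∀z (xR²z → ∃w (x = w ∧ z = w))

This is a Sahlqvist (Geach-type) schema ◇^0□^0ψ → □^2◇^0ψ.
Minimal-valuation argument: fix x; take any y with xR^0y and any z with xR^2z. Set V(ψ) to the set of worlds R-reachable from y in exactly 0 steps. Then □^0ψ holds at y, so the antecedent holds at x; validity forces ◇^0ψ at z, giving a w with zR^0w and yR^0w.
First-order correspondent: ∀x ∀z (xR²z → ∃w (x = w ∧ z = w)).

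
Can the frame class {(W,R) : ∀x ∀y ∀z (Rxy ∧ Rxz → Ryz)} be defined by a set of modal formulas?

The condition is the Euclidean property. A defining modal formula is ◇r → □◇r.

Definable; ◇r → □◇r defines it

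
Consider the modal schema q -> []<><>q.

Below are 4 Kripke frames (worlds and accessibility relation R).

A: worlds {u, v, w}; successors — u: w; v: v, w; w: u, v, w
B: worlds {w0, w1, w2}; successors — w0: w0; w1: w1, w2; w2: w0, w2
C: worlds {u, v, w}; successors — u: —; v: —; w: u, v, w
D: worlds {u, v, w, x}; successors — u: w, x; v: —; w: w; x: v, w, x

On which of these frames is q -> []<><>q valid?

Frame correspondent (Sahlqvist): forall x forall z (xRz -> exists w (x = w & z R^2 w)) — i.e. a generalized confluence (Geach) condition.
A: satisfies the condition.
B: fails — w1Rw2 but no w with w1=w and w2R²w.
C: fails — wRu but no t with w=t and uR²t.
D: fails — uRw but no t with u=t and wR²t.
Valid on: A.

A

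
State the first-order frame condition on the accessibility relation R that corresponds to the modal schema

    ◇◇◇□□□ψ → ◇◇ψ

This is a Sahlqvist (Geach-type) schema ◇^3□^3ψ → □^0◇^2ψ.
Minimal-valuation argument: fix x; take any y with xR^3y and any z with xR^0z. Set V(ψ) to the set of worlds R-reachable from y in exactly 3 steps. Then □^3ψ holds at y, so the antecedent holds at x; validity forces ◇^2ψ at z, giving a w with zR^2w and yR^3w.
First-order correspondent: ∀x ∀y (xR³y → ∃w (yR³w ∧ xR²w)).

∀x ∀y (xR³y → ∃w (yR³w ∧ xR²w))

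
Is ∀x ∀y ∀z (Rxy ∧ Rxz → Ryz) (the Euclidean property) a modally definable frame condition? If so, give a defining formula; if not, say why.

Yes: it is the Euclidean property, defined by the 5 schema ◇r → □◇r.

Definable; ◇r → □◇r defines it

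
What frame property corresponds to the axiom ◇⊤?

◇⊤ holds at w iff w has a successor, so frame-validity of ◇⊤ is exactly seriality. Equivalently via □ψ → ◇ψ:
Suppose □ψ→◇ψ is valid. At any x set V(ψ)=W. Then □ψ at x, so ◇ψ at x, so x has a successor.

seriality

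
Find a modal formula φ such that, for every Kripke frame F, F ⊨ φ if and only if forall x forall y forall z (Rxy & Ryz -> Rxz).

□s → □□s

This is transitivity; the standard corresponding axiom is 4: □s → □□s.
Suppose □s→□□s is valid. Take Rxy, Ryz and set V(s)={w : Rxw}. Then □s at x, so □□s at x, so □s at y, so s at z, i.e. Rxz.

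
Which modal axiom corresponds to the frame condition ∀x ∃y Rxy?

□r → ◇r

The condition is seriality. The D schema □r → ◇r defines it.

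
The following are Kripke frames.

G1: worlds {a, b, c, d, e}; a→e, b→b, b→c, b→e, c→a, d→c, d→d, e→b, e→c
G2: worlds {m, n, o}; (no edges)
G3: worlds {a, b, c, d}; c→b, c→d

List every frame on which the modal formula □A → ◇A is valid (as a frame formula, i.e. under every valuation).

G1

This is the axiom for seriality; its first-order frame correspondent is ∀x ∃y Rxy.
G1: satisfies the condition.
G2: fails — world m has no successor.
G3: fails — world a has no successor.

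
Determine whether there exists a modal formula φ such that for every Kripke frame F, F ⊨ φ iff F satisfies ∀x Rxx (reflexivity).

The condition is reflexivity. A defining modal formula is □q → q.

Definable; □q → q defines it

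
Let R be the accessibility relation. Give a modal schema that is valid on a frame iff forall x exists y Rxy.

A defining formula is □q → ◇q (the D axiom).
Suppose □q→◇q is valid. At any x set V(q)=W. Then □q at x, so ◇q at x, so x has a successor.

□q → ◇q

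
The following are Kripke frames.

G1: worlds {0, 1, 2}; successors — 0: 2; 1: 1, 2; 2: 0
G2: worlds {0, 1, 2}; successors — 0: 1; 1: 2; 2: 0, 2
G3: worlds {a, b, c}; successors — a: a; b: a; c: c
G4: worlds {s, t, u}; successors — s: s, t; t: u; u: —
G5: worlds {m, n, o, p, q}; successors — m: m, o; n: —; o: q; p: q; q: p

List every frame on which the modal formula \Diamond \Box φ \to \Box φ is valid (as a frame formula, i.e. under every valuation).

G3

This is the axiom for the Euclidean property; its first-order frame correspondent is \forall x \forall y \forall z (Rxy \wedge Rxz \to Ryz).
G1: fails — R02 and R02 but not R22.
G2: fails — R01 and R01 but not R11.
G3: satisfies the condition.
G4: fails — Rst and Rss but not Rts.
G5: fails — Rmo and Rmo but not Roo.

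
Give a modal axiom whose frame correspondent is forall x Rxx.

□q → q

This is reflexivity; the standard corresponding axiom is T: □q → q.
Suppose □q→q is valid. At any x set V(q)={w : Rxw}. Then □q holds at x, so q holds at x, i.e. Rxx.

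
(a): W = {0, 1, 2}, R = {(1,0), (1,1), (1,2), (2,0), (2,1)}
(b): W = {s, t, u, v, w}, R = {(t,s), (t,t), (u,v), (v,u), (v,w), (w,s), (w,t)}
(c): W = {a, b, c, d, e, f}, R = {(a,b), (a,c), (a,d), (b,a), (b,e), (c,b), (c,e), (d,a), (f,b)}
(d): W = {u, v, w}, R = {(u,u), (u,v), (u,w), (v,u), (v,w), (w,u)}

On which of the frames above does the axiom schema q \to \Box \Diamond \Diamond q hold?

(d)

Frame correspondent (Sahlqvist): \forall x \forall z (xRz \to \exists w (x = w \wedge z R^2 w)) — i.e. a generalized confluence (Geach) condition.
(a): fails — 1R0 but no w with 1=w and 0R²w.
(b): fails — tRs but no w* with t=w* and sR²w*.
(c): fails — aRb but no w with a=w and bR²w.
(d): holds.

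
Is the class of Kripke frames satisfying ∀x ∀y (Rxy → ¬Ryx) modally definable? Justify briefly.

Modal frame validity is preserved under surjective bounded morphisms.
The 3-cycle (worlds 0,1,2 with 0→1→2→0) is asymmetric. Mapping every world to a single reflexive point • is a surjective bounded morphism, and the reflexive point is not asymmetric (R•• but asymmetry requires ¬R••).
Hence asymmetry is not modally definable.

No — not modally definable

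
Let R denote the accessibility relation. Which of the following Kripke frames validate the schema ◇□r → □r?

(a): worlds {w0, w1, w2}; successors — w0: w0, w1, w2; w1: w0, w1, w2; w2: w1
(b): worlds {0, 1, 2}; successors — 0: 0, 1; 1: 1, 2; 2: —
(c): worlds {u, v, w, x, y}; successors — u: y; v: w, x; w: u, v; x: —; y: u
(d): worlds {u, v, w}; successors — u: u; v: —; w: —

(d)

The schema corresponds to the Euclidean property: ∀x ∀y ∀z (Rxy ∧ Rxz → Ryz).
(a): fails — Rw0w2 and Rw0w0 but not Rw2w0.
(b): fails — R01 and R00 but not R10.
(c): fails — Ruy and Ruy but not Ryy.
(d): satisfies the condition.
Valid on: (d).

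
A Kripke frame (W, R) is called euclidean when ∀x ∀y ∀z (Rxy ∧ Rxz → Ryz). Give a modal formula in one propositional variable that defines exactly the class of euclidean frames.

This is the Euclidean property; the standard corresponding axiom is 5: ◇q → □◇q.
Suppose ◇q→□◇q is valid. Take Rxy, Rxz and set V(q)={y}. Then ◇q at x, so □◇q at x, so ◇q at z, so some w with Rzw has q; w=y, i.e. Rzy. By symmetry of the argument, Ryz.

◇q → □◇q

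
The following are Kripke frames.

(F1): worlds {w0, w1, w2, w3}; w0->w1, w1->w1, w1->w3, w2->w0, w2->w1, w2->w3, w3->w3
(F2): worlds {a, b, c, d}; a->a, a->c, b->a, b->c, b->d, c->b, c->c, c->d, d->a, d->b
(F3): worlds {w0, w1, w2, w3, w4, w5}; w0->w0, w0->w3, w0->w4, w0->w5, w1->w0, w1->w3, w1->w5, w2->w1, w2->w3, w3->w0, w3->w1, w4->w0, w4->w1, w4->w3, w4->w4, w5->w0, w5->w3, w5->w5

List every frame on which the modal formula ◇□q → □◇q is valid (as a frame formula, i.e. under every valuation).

This is the axiom for convergence; its first-order frame correspondent is ∀x ∀y ∀z (Rxy ∧ Rxz → ∃w (Ryw ∧ Rzw)).
(F1): fails — Rw2w0 and Rw2w3 but w0 and w3 have no common successor.
(F2): ✓.
(F3): ✓.

(F2), (F3)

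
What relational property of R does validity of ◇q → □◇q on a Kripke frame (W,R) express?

the Euclidean property

Suppose ◇q→□◇q is valid. Take Rxy, Rxz and set V(q)={y}. Then ◇q at x, so □◇q at x, so ◇q at z, so some w with Rzw has q; w=y, i.e. Rzy. By symmetry of the argument, Ryz.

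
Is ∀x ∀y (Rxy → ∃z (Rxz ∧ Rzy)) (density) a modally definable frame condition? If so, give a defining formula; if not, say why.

This is a Sahlqvist condition; the C4 axiom □□p → □p defines it.

Yes — defined by □□p → □p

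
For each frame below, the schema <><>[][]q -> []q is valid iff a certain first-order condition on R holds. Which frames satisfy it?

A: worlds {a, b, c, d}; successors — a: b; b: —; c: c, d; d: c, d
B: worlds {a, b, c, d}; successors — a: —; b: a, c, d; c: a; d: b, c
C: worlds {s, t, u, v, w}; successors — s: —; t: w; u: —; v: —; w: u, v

A

The schema corresponds to a generalized confluence (Geach) condition: forall x forall y forall z ((x R^2 y & xRz) -> exists w (y R^2 w & z = w)).
A: holds.
B: fails — bR²a, bRa but no w with aR²w and a=w.
C: fails — tR²u, tRw but no w* with uR²w* and w=w*.
Valid on: A.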